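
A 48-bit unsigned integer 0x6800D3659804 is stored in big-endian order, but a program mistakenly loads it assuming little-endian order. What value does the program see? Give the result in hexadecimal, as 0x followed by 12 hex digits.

0x049865D30068

Stored big-endian, the bytes at ascending addresses are 68 00 D3 65 98 04.
Read back as little-endian, the first byte is least significant, giving 0x049865D30068.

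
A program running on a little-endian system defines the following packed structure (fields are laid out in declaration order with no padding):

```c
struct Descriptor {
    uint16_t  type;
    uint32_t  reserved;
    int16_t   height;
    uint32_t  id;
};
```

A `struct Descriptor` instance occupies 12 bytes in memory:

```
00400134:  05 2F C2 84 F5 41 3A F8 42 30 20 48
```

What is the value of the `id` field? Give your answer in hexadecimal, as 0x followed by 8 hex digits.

`id` follows `type` (2 B), `reserved` (4 B), `height` (2 B), so it starts at offset 2 + 4 + 2 = 8 and occupies 4 bytes.
Bytes at offsets 8..11: 42 30 20 48.
In little-endian order the low byte comes first in memory.
Reassemble most-significant byte first: 48 20 30 42 → 0x48203042.

0x48203042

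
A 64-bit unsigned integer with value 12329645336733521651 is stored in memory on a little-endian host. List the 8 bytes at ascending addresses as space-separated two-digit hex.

12329645336733521651 in hexadecimal, padded to 64 bits, is 0xAB1BB31BC68D96F3.
Split into bytes (most-significant first): AB 1B B3 1B C6 8D 96 F3.
Little-endian stores the least-significant byte at the lowest address.
So at ascending addresses the bytes are F3 96 8D C6 1B B3 1B AB.

F3 96 8D C6 1B B3 1B AB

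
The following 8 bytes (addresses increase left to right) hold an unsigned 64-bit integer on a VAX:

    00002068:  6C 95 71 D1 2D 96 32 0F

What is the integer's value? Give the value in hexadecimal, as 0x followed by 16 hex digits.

Little-endian stores the least-significant byte at the lowest address.
Reassemble most-significant byte first: 0F 32 96 2D D1 71 95 6C → 0x0F32962DD171956C.

0x0F32962DD171956C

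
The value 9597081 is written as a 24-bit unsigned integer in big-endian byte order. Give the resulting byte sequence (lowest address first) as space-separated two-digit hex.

9597081 in hexadecimal, padded to 24 bits, is 0x927099.
Split into bytes (most-significant first): 92 70 99.
In big-endian order the high byte comes first in memory.
So the memory order matches the most-significant-first order: 92 70 99.

92 70 99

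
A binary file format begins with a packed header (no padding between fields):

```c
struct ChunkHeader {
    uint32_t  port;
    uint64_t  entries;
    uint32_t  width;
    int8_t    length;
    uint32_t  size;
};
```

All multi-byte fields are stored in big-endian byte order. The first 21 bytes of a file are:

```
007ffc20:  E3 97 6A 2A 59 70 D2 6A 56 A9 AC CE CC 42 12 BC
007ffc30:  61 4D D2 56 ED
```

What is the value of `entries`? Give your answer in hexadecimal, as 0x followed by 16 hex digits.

0x5970D26A56A9ACCE

`entries` follows `port` (4 bytes), so it starts at byte offset 4 and occupies 8 bytes.
Bytes at offsets 4..11: 59 70 D2 6A 56 A9 AC CE.
Big-endian stores the most-significant byte at the lowest address.
The bytes are already most-significant first: 0x5970D26A56A9ACCE.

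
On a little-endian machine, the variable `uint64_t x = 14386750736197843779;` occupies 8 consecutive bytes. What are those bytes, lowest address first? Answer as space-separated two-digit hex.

43 7B 29 FF 91 01 A8 C7

14386750736197843779 in hexadecimal, padded to 64 bits, is 0xC7A80191FF297B43.
Split into bytes (most-significant first): C7 A8 01 91 FF 29 7B 43.
Little-endian: lowest address holds the least-significant byte.
So at ascending addresses the bytes are 43 7B 29 FF 91 01 A8 C7.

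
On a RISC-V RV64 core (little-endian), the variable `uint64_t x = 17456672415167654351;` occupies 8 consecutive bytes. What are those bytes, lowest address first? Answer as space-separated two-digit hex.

CF A9 6D 7A 12 8F 42 F2

17456672415167654351 in hexadecimal, padded to 64 bits, is 0xF2428F127A6DA9CF.
Split into bytes (most-significant first): F2 42 8F 12 7A 6D A9 CF.
In little-endian order the low byte comes first in memory.
So at ascending addresses the bytes are CF A9 6D 7A 12 8F 42 F2.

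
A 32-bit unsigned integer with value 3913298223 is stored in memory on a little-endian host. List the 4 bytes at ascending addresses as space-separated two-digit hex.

2F 31 40 E9

3913298223 in hexadecimal, padded to 32 bits, is 0xE940312F.
Split into bytes (most-significant first): E9 40 31 2F.
Little-endian: lowest address holds the least-significant byte.
So at ascending addresses the bytes are 2F 31 40 E9.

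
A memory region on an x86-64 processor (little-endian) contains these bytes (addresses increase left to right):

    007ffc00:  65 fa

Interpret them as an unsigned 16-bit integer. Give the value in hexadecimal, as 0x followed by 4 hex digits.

Little-endian stores the least-significant byte at the lowest address.
Reassemble most-significant byte first: FA 65 → 0xFA65.

0xFA65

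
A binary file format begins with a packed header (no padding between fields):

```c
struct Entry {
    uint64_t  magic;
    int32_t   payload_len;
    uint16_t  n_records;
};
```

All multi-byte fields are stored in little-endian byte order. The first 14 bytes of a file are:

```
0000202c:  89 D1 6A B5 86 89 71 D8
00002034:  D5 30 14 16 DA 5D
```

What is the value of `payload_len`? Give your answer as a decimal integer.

`payload_len` follows `magic` (8 bytes), so it starts at byte offset 8 and occupies 4 bytes.
Bytes at offsets 8..11: D5 30 14 16.
Little-endian stores the least-significant byte at the lowest address.
Reassemble most-significant byte first: 16 14 30 D5 → 0x161430D5.
0x161430D5 = 370421973.

370421973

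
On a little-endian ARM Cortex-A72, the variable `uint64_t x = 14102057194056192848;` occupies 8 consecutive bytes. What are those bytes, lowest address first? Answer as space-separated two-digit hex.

14102057194056192848 in hexadecimal, padded to 64 bits, is 0xC3B4924D55F61350.
Split into bytes (most-significant first): C3 B4 92 4D 55 F6 13 50.
Little-endian stores the least-significant byte at the lowest address.
So at ascending addresses the bytes are 50 13 F6 55 4D 92 B4 C3.

50 13 F6 55 4D 92 B4 C3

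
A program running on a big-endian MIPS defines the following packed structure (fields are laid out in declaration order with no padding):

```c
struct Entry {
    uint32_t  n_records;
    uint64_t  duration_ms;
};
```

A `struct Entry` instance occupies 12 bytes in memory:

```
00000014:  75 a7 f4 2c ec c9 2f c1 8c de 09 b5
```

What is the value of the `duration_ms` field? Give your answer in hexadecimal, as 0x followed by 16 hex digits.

0xECC92FC18CDE09B5

`duration_ms` follows `n_records` (4 bytes), so it starts at byte offset 4 and occupies 8 bytes.
Bytes at offsets 4..11: EC C9 2F C1 8C DE 09 B5.
In big-endian order the high byte comes first in memory.
The bytes are already most-significant first: 0xECC92FC18CDE09B5.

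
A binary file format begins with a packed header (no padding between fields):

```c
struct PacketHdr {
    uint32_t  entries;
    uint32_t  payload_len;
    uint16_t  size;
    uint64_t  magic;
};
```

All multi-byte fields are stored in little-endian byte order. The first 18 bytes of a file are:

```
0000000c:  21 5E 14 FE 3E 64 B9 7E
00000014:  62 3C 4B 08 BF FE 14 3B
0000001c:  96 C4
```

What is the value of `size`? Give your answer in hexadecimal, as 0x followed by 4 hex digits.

0x3C62

`size` follows `entries` (4 B), `payload_len` (4 B), so it starts at offset 4 + 4 = 8 and occupies 2 bytes.
Bytes at offsets 8..9: 62 3C.
Little-endian: lowest address holds the least-significant byte.
Reassemble most-significant byte first: 3C 62 → 0x3C62.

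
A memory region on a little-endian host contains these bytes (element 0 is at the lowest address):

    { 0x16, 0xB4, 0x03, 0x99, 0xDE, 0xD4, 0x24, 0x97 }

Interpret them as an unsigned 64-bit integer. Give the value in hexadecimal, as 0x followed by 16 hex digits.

0x9724D4DE9903B416

Little-endian stores the least-significant byte at the lowest address.
Reassemble most-significant byte first: 97 24 D4 DE 99 03 B4 16 → 0x9724D4DE9903B416.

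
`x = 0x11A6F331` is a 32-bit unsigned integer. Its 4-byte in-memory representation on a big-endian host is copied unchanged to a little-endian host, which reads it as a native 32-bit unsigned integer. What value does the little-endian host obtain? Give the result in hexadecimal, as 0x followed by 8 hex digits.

0x31F3A611

Stored big-endian, the bytes at ascending addresses are 11 A6 F3 31.
Read back as little-endian, the first byte is least significant, giving 0x31F3A611.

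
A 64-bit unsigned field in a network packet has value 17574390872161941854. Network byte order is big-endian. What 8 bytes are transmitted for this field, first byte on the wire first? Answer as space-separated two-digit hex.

17574390872161941854 in hexadecimal, padded to 64 bits, is 0xF3E4C7629714795E.
Split into bytes (most-significant first): F3 E4 C7 62 97 14 79 5E.
Big-endian stores the most-significant byte at the lowest address.
So the memory order matches the most-significant-first order: F3 E4 C7 62 97 14 79 5E.

F3 E4 C7 62 97 14 79 5E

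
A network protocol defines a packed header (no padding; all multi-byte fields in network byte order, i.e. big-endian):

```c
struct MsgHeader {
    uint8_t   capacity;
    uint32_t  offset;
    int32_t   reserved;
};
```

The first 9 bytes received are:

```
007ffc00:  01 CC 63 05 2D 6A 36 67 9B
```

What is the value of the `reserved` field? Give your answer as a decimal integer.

`reserved` follows `capacity` (1 B), `offset` (4 B), so it starts at offset 1 + 4 = 5 and occupies 4 bytes.
Bytes at offsets 5..8: 6A 36 67 9B.
Big-endian: lowest address holds the most-significant byte.
The bytes are already most-significant first: 0x6A36679B.
0x6A36679B = 1781950363.

1781950363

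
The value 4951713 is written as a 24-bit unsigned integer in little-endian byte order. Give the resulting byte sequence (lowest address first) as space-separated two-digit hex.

4951713 in hexadecimal, padded to 24 bits, is 0x4B8EA1.
Split into bytes (most-significant first): 4B 8E A1.
In little-endian order the low byte comes first in memory.
So at ascending addresses the bytes are A1 8E 4B.

A1 8E 4B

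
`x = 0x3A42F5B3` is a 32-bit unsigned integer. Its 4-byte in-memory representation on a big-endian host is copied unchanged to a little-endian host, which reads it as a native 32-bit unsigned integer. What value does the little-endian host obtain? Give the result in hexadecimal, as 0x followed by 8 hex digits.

0xB3F5423A

Stored big-endian, the bytes at ascending addresses are 3A 42 F5 B3.
Read back as little-endian, the first byte is least significant, giving 0xB3F5423A.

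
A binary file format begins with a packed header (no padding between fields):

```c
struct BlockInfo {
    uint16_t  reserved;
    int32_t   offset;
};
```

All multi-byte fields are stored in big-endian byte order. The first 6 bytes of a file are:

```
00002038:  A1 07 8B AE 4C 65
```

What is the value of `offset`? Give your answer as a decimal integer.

-1951511451

`offset` follows `reserved` (2 bytes), so it starts at byte offset 2 and occupies 4 bytes.
Bytes at offsets 2..5: 8B AE 4C 65.
Big-endian: lowest address holds the most-significant byte.
The bytes are already most-significant first: 0x8BAE4C65.
Top bit is set, so as a signed 32-bit value this is 0x8BAE4C65 − 2^32 = -1951511451.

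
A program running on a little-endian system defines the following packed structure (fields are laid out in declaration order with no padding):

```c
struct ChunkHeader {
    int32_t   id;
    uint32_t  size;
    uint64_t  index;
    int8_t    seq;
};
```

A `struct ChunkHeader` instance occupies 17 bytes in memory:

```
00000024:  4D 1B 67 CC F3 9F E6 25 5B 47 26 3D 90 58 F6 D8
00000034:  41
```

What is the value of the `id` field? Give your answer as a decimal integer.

`id` is the first field, at byte offset 0, occupying 4 bytes.
Bytes at offsets 0..3: 4D 1B 67 CC.
Little-endian: lowest address holds the least-significant byte.
Reassemble most-significant byte first: CC 67 1B 4D → 0xCC671B4D.
Top bit is set, so as a signed 32-bit value this is 0xCC671B4D − 2^32 = -865658035.

-865658035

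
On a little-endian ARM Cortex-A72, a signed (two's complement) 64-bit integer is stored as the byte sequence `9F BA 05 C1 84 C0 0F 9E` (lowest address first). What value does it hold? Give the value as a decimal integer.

Little-endian: lowest address holds the least-significant byte.
Reassemble most-significant byte first: 9E 0F C0 84 C1 05 BA 9F → 0x9E0FC084C105BA9F.
Top bit is set, so as a signed 64-bit value this is 0x9E0FC084C105BA9F − 2^64 = -7057210414659683681.

-7057210414659683681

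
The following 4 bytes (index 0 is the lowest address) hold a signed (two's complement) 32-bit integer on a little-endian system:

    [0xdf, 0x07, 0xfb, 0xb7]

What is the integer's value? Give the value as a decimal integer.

Little-endian stores the least-significant byte at the lowest address.
Reassemble most-significant byte first: B7 FB 07 DF → 0xB7FB07DF.
Top bit is set, so as a signed 32-bit value this is 0xB7FB07DF − 2^32 = -1208285217.

-1208285217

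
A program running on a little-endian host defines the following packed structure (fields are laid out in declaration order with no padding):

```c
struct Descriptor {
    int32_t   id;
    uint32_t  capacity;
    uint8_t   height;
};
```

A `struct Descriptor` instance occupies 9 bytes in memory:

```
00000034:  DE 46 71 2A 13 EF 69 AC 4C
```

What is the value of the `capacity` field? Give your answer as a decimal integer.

2892623635

`capacity` follows `id` (4 bytes), so it starts at byte offset 4 and occupies 4 bytes.
Bytes at offsets 4..7: 13 EF 69 AC.
Little-endian: lowest address holds the least-significant byte.
Reassemble most-significant byte first: AC 69 EF 13 → 0xAC69EF13.
0xAC69EF13 = 2892623635.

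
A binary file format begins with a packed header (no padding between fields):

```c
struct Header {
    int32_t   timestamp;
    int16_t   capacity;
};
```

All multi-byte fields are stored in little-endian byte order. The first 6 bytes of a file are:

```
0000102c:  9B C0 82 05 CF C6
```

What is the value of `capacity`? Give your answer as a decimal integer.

`capacity` follows `timestamp` (4 bytes), so it starts at byte offset 4 and occupies 2 bytes.
Bytes at offsets 4..5: CF C6.
Little-endian: lowest address holds the least-significant byte.
Reassemble most-significant byte first: C6 CF → 0xC6CF.
Top bit is set, so as a signed 16-bit value this is 0xC6CF − 2^16 = -14641.

-14641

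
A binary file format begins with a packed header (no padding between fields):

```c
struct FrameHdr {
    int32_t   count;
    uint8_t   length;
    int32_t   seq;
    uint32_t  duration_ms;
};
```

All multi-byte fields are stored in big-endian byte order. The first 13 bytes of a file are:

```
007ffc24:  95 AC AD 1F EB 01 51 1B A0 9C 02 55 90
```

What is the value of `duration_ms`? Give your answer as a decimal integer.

2617398672

`duration_ms` follows `count` (4 B), `length` (1 B), `seq` (4 B), so it starts at offset 4 + 1 + 4 = 9 and occupies 4 bytes.
Bytes at offsets 9..12: 9C 02 55 90.
Big-endian stores the most-significant byte at the lowest address.
The bytes are already most-significant first: 0x9C025590.
0x9C025590 = 2617398672.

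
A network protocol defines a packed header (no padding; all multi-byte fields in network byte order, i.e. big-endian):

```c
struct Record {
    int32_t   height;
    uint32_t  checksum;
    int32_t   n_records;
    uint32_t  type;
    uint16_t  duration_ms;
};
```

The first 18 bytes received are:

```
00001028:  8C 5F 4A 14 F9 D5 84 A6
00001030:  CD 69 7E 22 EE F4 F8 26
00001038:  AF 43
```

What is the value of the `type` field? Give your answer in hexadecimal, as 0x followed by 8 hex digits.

0xEEF4F826

`type` follows `height` (4 B), `checksum` (4 B), `n_records` (4 B), so it starts at offset 4 + 4 + 4 = 12 and occupies 4 bytes.
Bytes at offsets 12..15: EE F4 F8 26.
Big-endian stores the most-significant byte at the lowest address.
The bytes are already most-significant first: 0xEEF4F826.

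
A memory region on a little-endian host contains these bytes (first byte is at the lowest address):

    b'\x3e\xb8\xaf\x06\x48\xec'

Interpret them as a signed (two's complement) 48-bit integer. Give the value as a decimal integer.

In little-endian order the low byte comes first in memory.
Reassemble most-significant byte first: EC 48 06 AF B8 3E → 0xEC4806AFB83E.
Top bit is set, so as a signed 48-bit value this is 0xEC4806AFB83E − 2^48 = -21680882730946.

-21680882730946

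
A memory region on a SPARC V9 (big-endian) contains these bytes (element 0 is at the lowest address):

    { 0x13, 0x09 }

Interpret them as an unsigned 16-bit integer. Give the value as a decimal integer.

4873

Big-endian stores the most-significant byte at the lowest address.
The bytes are already most-significant first: 0x1309.
0x1309 = 4873.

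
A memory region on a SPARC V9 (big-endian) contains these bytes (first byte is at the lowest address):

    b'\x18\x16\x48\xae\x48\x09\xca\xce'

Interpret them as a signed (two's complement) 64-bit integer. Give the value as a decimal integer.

Big-endian stores the most-significant byte at the lowest address.
The bytes are already most-significant first: 0x181648AE4809CACE.
0x181648AE4809CACE = 1735654619768015566.

1735654619768015566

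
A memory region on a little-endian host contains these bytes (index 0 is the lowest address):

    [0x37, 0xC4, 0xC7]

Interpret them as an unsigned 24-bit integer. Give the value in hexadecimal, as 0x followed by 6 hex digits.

In little-endian order the low byte comes first in memory.
Reassemble most-significant byte first: C7 C4 37 → 0xC7C437.

0xC7C437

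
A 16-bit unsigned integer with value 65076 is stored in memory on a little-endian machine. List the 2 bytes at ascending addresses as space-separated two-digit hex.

65076 in hexadecimal, padded to 16 bits, is 0xFE34.
Split into bytes (most-significant first): FE 34.
In little-endian order the low byte comes first in memory.
So at ascending addresses the bytes are 34 FE.

34 FE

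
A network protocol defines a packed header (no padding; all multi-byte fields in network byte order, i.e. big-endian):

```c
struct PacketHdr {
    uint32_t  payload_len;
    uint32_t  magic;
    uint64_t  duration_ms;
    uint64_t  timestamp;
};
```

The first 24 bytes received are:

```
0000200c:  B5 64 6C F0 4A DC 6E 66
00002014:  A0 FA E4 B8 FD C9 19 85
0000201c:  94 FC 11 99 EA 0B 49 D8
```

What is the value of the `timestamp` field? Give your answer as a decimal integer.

10735474964498696664

`timestamp` follows `payload_len` (4 B), `magic` (4 B), `duration_ms` (8 B), so it starts at offset 4 + 4 + 8 = 16 and occupies 8 bytes.
Bytes at offsets 16..23: 94 FC 11 99 EA 0B 49 D8.
Big-endian stores the most-significant byte at the lowest address.
The bytes are already most-significant first: 0x94FC1199EA0B49D8.
0x94FC1199EA0B49D8 = 10735474964498696664.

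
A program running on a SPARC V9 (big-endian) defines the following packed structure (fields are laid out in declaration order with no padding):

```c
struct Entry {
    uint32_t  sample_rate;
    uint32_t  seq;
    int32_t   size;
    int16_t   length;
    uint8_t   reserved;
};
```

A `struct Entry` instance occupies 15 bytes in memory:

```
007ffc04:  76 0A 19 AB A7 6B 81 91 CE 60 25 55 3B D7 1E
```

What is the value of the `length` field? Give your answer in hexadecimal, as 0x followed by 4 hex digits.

0x3BD7

`length` follows `sample_rate` (4 B), `seq` (4 B), `size` (4 B), so it starts at offset 4 + 4 + 4 = 12 and occupies 2 bytes.
Bytes at offsets 12..13: 3B D7.
In big-endian order the high byte comes first in memory.
The bytes are already most-significant first: 0x3BD7.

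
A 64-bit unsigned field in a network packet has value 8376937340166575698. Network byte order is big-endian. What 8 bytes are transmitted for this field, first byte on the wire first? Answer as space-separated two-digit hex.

74 40 DC 20 C2 55 96 52

8376937340166575698 in hexadecimal, padded to 64 bits, is 0x7440DC20C2559652.
Split into bytes (most-significant first): 74 40 DC 20 C2 55 96 52.
In big-endian order the high byte comes first in memory.
So the memory order matches the most-significant-first order: 74 40 DC 20 C2 55 96 52.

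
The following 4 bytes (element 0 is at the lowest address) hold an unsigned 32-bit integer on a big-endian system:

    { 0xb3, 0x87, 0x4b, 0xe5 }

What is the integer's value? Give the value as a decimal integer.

Big-endian: lowest address holds the most-significant byte.
The bytes are already most-significant first: 0xB3874BE5.
0xB3874BE5 = 3011988453.

3011988453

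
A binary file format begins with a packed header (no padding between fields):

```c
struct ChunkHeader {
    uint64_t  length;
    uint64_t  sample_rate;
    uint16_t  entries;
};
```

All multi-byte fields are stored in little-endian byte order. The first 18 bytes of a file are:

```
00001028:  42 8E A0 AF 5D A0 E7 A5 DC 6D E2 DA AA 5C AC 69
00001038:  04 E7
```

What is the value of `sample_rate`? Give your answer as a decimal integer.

`sample_rate` follows `length` (8 bytes), so it starts at byte offset 8 and occupies 8 bytes.
Bytes at offsets 8..15: DC 6D E2 DA AA 5C AC 69.
Little-endian stores the least-significant byte at the lowest address.
Reassemble most-significant byte first: 69 AC 5C AA DA E2 6D DC → 0x69AC5CAADAE26DDC.
0x69AC5CAADAE26DDC = 7614562958863134172.

7614562958863134172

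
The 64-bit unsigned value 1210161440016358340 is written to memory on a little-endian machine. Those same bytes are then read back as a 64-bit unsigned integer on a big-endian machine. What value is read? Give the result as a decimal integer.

1210161440016358340 in 64-bit hexadecimal is 0x10CB5B6B010CDBC4.
Stored little-endian, the bytes at ascending addresses are C4 DB 0C 01 6B 5B CB 10.
Read back as big-endian, the last byte is least significant, giving 0xC4DB0C016B5BCB10.
0xC4DB0C016B5BCB10 = 14184944651569187600.

14184944651569187600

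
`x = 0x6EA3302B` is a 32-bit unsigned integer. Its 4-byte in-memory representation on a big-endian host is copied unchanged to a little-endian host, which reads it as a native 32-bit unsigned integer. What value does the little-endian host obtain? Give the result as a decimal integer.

Stored big-endian, the bytes at ascending addresses are 6E A3 30 2B.
Read back as little-endian, the first byte is least significant, giving 0x2B30A36E.
0x2B30A36E = 724607854.

724607854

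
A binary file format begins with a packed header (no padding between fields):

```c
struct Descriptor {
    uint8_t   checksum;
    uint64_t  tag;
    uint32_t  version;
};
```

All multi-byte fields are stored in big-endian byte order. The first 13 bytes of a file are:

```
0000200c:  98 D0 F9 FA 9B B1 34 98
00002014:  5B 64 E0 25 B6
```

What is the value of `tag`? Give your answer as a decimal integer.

15058342375689853019

`tag` follows `checksum` (1 byte), so it starts at byte offset 1 and occupies 8 bytes.
Bytes at offsets 1..8: D0 F9 FA 9B B1 34 98 5B.
Big-endian stores the most-significant byte at the lowest address.
The bytes are already most-significant first: 0xD0F9FA9BB134985B.
0xD0F9FA9BB134985B = 15058342375689853019.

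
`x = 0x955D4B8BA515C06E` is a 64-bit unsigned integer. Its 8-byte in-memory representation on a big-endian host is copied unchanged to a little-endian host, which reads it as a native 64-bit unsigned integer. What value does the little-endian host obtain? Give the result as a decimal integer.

7980402340451278229

Stored big-endian, the bytes at ascending addresses are 95 5D 4B 8B A5 15 C0 6E.
Read back as little-endian, the first byte is least significant, giving 0x6EC015A58B4B5D95.
0x6EC015A58B4B5D95 = 7980402340451278229.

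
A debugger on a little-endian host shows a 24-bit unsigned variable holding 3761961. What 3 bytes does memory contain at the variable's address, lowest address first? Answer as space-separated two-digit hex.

29 67 39

3761961 in hexadecimal, padded to 24 bits, is 0x396729.
Split into bytes (most-significant first): 39 67 29.
In little-endian order the low byte comes first in memory.
So at ascending addresses the bytes are 29 67 39.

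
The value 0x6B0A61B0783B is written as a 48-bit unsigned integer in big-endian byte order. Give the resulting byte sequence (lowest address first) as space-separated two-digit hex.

Split into bytes (most-significant first): 6B 0A 61 B0 78 3B.
Big-endian: lowest address holds the most-significant byte.
So the memory order matches the most-significant-first order: 6B 0A 61 B0 78 3B.

6B 0A 61 B0 78 3B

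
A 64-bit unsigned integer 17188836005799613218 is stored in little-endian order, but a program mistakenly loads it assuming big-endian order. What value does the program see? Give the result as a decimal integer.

2473357884667431918

17188836005799613218 in 64-bit hexadecimal is 0xEE8B0346E4215322.
Stored little-endian, the bytes at ascending addresses are 22 53 21 E4 46 03 8B EE.
Read back as big-endian, the last byte is least significant, giving 0x225321E446038BEE.
0x225321E446038BEE = 2473357884667431918.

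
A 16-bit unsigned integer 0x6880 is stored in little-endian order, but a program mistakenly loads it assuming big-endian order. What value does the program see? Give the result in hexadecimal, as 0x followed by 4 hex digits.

0x8068

Stored little-endian, the bytes at ascending addresses are 80 68.
Read back as big-endian, the last byte is least significant, giving 0x8068.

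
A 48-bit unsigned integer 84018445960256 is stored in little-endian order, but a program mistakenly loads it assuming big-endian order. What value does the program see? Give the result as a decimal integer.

70663487449676

84018445960256 in 48-bit hexadecimal is 0x4C6A11A04440.
Stored little-endian, the bytes at ascending addresses are 40 44 A0 11 6A 4C.
Read back as big-endian, the last byte is least significant, giving 0x4044A0116A4C.
0x4044A0116A4C = 70663487449676.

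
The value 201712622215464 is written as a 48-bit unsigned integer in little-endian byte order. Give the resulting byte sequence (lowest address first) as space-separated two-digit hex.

28 A1 31 E1 74 B7

201712622215464 in hexadecimal, padded to 48 bits, is 0xB774E131A128.
Split into bytes (most-significant first): B7 74 E1 31 A1 28.
Little-endian stores the least-significant byte at the lowest address.
So at ascending addresses the bytes are 28 A1 31 E1 74 B7.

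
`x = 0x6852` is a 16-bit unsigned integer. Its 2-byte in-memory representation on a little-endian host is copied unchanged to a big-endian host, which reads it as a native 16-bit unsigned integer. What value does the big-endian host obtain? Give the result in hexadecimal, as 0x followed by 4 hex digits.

0x5268

Stored little-endian, the bytes at ascending addresses are 52 68.
Read back as big-endian, the last byte is least significant, giving 0x5268.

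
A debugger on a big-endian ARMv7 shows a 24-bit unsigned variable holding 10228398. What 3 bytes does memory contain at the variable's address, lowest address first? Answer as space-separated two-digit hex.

10228398 in hexadecimal, padded to 24 bits, is 0x9C12AE.
Split into bytes (most-significant first): 9C 12 AE.
Big-endian stores the most-significant byte at the lowest address.
So the memory order matches the most-significant-first order: 9C 12 AE.

9C 12 AE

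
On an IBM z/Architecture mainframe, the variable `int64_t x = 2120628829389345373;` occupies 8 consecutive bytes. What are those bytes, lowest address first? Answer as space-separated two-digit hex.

1D 6D FC AF 4C 34 52 5D

2120628829389345373 in hexadecimal, padded to 64 bits, is 0x1D6DFCAF4C34525D.
Split into bytes (most-significant first): 1D 6D FC AF 4C 34 52 5D.
Big-endian: lowest address holds the most-significant byte.
So the memory order matches the most-significant-first order: 1D 6D FC AF 4C 34 52 5D.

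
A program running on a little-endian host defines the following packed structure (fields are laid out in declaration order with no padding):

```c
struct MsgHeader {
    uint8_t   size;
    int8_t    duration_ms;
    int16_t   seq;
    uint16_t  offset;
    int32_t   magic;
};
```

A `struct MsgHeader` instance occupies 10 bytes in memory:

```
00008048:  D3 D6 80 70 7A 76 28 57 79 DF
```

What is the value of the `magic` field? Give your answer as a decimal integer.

`magic` follows `size` (1 B), `duration_ms` (1 B), `seq` (2 B), `offset` (2 B), so it starts at offset 1 + 1 + 2 + 2 = 6 and occupies 4 bytes.
Bytes at offsets 6..9: 28 57 79 DF.
Little-endian stores the least-significant byte at the lowest address.
Reassemble most-significant byte first: DF 79 57 28 → 0xDF795728.
Top bit is set, so as a signed 32-bit value this is 0xDF795728 − 2^32 = -545695960.

-545695960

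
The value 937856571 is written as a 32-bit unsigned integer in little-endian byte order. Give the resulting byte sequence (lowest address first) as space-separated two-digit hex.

937856571 in hexadecimal, padded to 32 bits, is 0x37E68E3B.
Split into bytes (most-significant first): 37 E6 8E 3B.
Little-endian: lowest address holds the least-significant byte.
So at ascending addresses the bytes are 3B 8E E6 37.

3B 8E E6 37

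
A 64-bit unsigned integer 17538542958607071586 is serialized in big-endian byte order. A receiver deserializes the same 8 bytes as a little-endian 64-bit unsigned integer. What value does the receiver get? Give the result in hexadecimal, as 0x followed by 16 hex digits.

17538542958607071586 in 64-bit hexadecimal is 0xF3656BE5CDB3F962.
Stored big-endian, the bytes at ascending addresses are F3 65 6B E5 CD B3 F9 62.
Read back as little-endian, the first byte is least significant, giving 0x62F9B3CDE56B65F3.

0x62F9B3CDE56B65F3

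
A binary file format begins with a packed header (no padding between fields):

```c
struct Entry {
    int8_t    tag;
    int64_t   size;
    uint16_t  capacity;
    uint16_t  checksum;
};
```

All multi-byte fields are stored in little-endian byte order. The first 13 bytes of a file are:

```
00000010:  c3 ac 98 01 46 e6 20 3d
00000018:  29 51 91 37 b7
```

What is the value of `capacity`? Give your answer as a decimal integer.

`capacity` follows `tag` (1 B), `size` (8 B), so it starts at offset 1 + 8 = 9 and occupies 2 bytes.
Bytes at offsets 9..10: 51 91.
In little-endian order the low byte comes first in memory.
Reassemble most-significant byte first: 91 51 → 0x9151.
0x9151 = 37201.

37201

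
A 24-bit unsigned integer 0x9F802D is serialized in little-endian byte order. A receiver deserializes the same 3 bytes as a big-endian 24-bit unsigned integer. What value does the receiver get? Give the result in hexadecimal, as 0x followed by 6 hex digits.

0x2D809F

Stored little-endian, the bytes at ascending addresses are 2D 80 9F.
Read back as big-endian, the last byte is least significant, giving 0x2D809F.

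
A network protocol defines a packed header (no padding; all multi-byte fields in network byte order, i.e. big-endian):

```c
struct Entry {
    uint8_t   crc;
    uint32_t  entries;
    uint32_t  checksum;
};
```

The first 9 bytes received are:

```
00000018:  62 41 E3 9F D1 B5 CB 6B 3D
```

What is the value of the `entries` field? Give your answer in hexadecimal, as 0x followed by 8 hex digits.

0x41E39FD1

`entries` follows `crc` (1 byte), so it starts at byte offset 1 and occupies 4 bytes.
Bytes at offsets 1..4: 41 E3 9F D1.
Big-endian stores the most-significant byte at the lowest address.
The bytes are already most-significant first: 0x41E39FD1.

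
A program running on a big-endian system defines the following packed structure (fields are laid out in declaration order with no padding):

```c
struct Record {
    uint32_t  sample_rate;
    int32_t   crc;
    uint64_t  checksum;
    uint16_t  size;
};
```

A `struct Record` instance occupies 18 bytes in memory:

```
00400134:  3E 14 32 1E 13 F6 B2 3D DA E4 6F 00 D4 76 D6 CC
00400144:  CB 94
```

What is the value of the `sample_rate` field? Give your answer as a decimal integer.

`sample_rate` is the first field, at byte offset 0, occupying 4 bytes.
Bytes at offsets 0..3: 3E 14 32 1E.
Big-endian: lowest address holds the most-significant byte.
The bytes are already most-significant first: 0x3E14321E.
0x3E14321E = 1041510942.

1041510942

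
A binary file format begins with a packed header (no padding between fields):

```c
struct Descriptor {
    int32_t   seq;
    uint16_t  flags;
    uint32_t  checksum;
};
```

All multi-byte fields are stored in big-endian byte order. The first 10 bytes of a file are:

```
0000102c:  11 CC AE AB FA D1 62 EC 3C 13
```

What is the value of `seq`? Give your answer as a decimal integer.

`seq` is the first field, at byte offset 0, occupying 4 bytes.
Bytes at offsets 0..3: 11 CC AE AB.
Big-endian stores the most-significant byte at the lowest address.
The bytes are already most-significant first: 0x11CCAEAB.
0x11CCAEAB = 298626731.

298626731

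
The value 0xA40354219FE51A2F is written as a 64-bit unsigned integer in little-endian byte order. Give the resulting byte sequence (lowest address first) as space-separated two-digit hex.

2F 1A E5 9F 21 54 03 A4

Split into bytes (most-significant first): A4 03 54 21 9F E5 1A 2F.
Little-endian stores the least-significant byte at the lowest address.
So at ascending addresses the bytes are 2F 1A E5 9F 21 54 03 A4.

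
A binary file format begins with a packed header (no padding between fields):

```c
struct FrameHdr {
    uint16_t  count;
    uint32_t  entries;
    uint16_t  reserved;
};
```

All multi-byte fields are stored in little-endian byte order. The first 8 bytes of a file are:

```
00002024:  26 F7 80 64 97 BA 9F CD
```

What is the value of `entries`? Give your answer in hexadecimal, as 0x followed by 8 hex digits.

`entries` follows `count` (2 bytes), so it starts at byte offset 2 and occupies 4 bytes.
Bytes at offsets 2..5: 80 64 97 BA.
In little-endian order the low byte comes first in memory.
Reassemble most-significant byte first: BA 97 64 80 → 0xBA976480.

0xBA976480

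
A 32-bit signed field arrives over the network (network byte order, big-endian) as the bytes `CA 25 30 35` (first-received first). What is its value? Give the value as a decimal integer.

Big-endian: lowest address holds the most-significant byte.
The bytes are already most-significant first: 0xCA253035.
Top bit is set, so as a signed 32-bit value this is 0xCA253035 − 2^32 = -903532491.

-903532491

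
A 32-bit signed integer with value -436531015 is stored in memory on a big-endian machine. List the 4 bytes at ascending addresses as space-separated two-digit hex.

E5 FB 10 B9

Two's complement of -436531015 in 32 bits: 436531015 = 0x1A04EF47; invert → 0xE5FB10B8; add 1 → 0xE5FB10B9.
Split into bytes (most-significant first): E5 FB 10 B9.
Big-endian stores the most-significant byte at the lowest address.
So the memory order matches the most-significant-first order: E5 FB 10 B9.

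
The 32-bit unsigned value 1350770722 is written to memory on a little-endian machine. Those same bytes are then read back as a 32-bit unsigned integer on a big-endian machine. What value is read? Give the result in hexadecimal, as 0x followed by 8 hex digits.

1350770722 in 32-bit hexadecimal is 0x50832022.
Stored little-endian, the bytes at ascending addresses are 22 20 83 50.
Read back as big-endian, the last byte is least significant, giving 0x22208350.

0x22208350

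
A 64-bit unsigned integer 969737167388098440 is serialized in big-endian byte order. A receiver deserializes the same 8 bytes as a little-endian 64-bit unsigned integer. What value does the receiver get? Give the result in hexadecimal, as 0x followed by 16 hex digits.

969737167388098440 in 64-bit hexadecimal is 0x0D7532D0DBA93F88.
Stored big-endian, the bytes at ascending addresses are 0D 75 32 D0 DB A9 3F 88.
Read back as little-endian, the first byte is least significant, giving 0x883FA9DBD032750D.

0x883FA9DBD032750D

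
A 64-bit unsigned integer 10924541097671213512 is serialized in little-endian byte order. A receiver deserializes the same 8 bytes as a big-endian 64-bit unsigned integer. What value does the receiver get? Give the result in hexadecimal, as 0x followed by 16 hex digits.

10924541097671213512 in 64-bit hexadecimal is 0x979BC43F64D941C8.
Stored little-endian, the bytes at ascending addresses are C8 41 D9 64 3F C4 9B 97.
Read back as big-endian, the last byte is least significant, giving 0xC841D9643FC49B97.

0xC841D9643FC49B97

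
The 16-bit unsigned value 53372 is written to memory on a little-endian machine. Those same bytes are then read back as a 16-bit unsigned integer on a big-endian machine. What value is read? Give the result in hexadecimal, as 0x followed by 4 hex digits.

53372 in 16-bit hexadecimal is 0xD07C.
Stored little-endian, the bytes at ascending addresses are 7C D0.
Read back as big-endian, the last byte is least significant, giving 0x7CD0.

0x7CD0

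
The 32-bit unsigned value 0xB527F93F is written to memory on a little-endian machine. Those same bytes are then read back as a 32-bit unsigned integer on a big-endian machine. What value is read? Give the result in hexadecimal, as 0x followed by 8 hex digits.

0x3FF927B5

Stored little-endian, the bytes at ascending addresses are 3F F9 27 B5.
Read back as big-endian, the last byte is least significant, giving 0x3FF927B5.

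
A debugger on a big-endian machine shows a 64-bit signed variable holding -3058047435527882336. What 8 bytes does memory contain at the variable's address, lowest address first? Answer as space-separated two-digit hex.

D5 8F A2 0F 43 10 F9 A0

Two's complement of -3058047435527882336 in 64 bits: 3058047435527882336 = 0x2A705DF0BCEF0660; invert → 0xD58FA20F4310F99F; add 1 → 0xD58FA20F4310F9A0.
Split into bytes (most-significant first): D5 8F A2 0F 43 10 F9 A0.
Big-endian stores the most-significant byte at the lowest address.
So the memory order matches the most-significant-first order: D5 8F A2 0F 43 10 F9 A0.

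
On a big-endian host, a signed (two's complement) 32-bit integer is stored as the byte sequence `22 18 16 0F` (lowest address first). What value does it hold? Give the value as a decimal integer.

572003855

Big-endian: lowest address holds the most-significant byte.
The bytes are already most-significant first: 0x2218160F.
0x2218160F = 572003855.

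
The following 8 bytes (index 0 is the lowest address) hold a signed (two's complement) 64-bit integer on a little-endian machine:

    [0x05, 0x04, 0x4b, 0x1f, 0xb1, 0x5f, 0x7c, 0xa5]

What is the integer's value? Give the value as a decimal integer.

-6522232946000460795

In little-endian order the low byte comes first in memory.
Reassemble most-significant byte first: A5 7C 5F B1 1F 4B 04 05 → 0xA57C5FB11F4B0405.
Top bit is set, so as a signed 64-bit value this is 0xA57C5FB11F4B0405 − 2^64 = -6522232946000460795.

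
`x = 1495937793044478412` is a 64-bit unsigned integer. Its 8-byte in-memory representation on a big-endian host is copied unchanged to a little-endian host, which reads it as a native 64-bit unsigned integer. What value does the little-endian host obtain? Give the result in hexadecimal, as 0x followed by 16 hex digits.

1495937793044478412 in 64-bit hexadecimal is 0x14C2A37F387F79CC.
Stored big-endian, the bytes at ascending addresses are 14 C2 A3 7F 38 7F 79 CC.
Read back as little-endian, the first byte is least significant, giving 0xCC797F387FA3C214.

0xCC797F387FA3C214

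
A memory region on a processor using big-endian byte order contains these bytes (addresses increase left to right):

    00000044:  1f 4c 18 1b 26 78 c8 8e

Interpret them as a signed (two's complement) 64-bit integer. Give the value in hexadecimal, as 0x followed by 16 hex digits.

0x1F4C181B2678C88E

Big-endian stores the most-significant byte at the lowest address.
The bytes are already most-significant first: 0x1F4C181B2678C88E.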